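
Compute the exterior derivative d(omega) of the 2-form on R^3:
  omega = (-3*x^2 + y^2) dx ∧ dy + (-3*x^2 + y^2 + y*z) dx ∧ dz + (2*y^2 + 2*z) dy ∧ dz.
d(omega) = (-2*y - z) dx ∧ dy ∧ dz

For a 2-form omega = sum_{i<j} g_{ij} dx_i ∧ dx_j, the exterior derivative is
  d(omega) = sum_{i<j} d(g_{ij}) ∧ dx_i ∧ dx_j = sum_{i<j, k} (∂g_{ij}/∂x_k) dx_k ∧ dx_i ∧ dx_j.
Expand each term, using dx_k ∧ dx_i ∧ dx_j = sgn(permutation) dx_{(a)} ∧ dx_{(b)} ∧ dx_{(c)} with (a < b < c) sorted:
  d(-3*x^2 + y^2 + y*z) includes (∂/∂y)(-3*x^2 + y^2 + y*z) dy = (2*y + z) dy, which multiplied by dx ∧ dz gives (-2*y - z) dx ∧ dy ∧ dz
Collecting like 3-forms: d(omega) = (-2*y - z) dx ∧ dy ∧ dz.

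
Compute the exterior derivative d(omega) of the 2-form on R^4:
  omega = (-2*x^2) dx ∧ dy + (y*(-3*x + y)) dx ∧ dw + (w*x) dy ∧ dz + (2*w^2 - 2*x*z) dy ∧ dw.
d(omega) = (3*x - 2*y - 2*z) dx ∧ dy ∧ dw + (w) dx ∧ dy ∧ dz + (3*x) dy ∧ dz ∧ dw

For a 2-form omega = sum_{i<j} g_{ij} dx_i ∧ dx_j, the exterior derivative is
  d(omega) = sum_{i<j} d(g_{ij}) ∧ dx_i ∧ dx_j = sum_{i<j, k} (∂g_{ij}/∂x_k) dx_k ∧ dx_i ∧ dx_j.
Expand each term, using dx_k ∧ dx_i ∧ dx_j = sgn(permutation) dx_{(a)} ∧ dx_{(b)} ∧ dx_{(c)} with (a < b < c) sorted:
  d(y*(-3*x + y)) includes (∂/∂y)(y*(-3*x + y)) dy = (-3*x + 2*y) dy, which multiplied by dx ∧ dw gives (3*x - 2*y) dx ∧ dy ∧ dw
  d(w*x) includes (∂/∂x)(w*x) dx = (w) dx, which multiplied by dy ∧ dz gives (w) dx ∧ dy ∧ dz
  d(w*x) includes (∂/∂w)(w*x) dw = (x) dw, which multiplied by dy ∧ dz gives (x) dy ∧ dz ∧ dw
  d(2*w^2 - 2*x*z) includes (∂/∂x)(2*w^2 - 2*x*z) dx = (-2*z) dx, which multiplied by dy ∧ dw gives (-2*z) dx ∧ dy ∧ dw
  d(2*w^2 - 2*x*z) includes (∂/∂z)(2*w^2 - 2*x*z) dz = (-2*x) dz, which multiplied by dy ∧ dw gives (2*x) dy ∧ dz ∧ dw
Collecting like 3-forms: d(omega) = (3*x - 2*y - 2*z) dx ∧ dy ∧ dw + (w) dx ∧ dy ∧ dz + (3*x) dy ∧ dz ∧ dw.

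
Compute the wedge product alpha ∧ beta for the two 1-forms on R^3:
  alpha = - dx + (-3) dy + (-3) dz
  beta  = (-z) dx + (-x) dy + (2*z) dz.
alpha ∧ beta = (x - 3*z) dx ∧ dy + (-5*z) dx ∧ dz + (-3*x - 6*z) dy ∧ dz

Distribute the wedge, using dx_i ∧ dx_j = -dx_j ∧ dx_i and dx_i ∧ dx_i = 0. For each pair (i, j) with i < j, the coefficient of dx_i ∧ dx_j in alpha ∧ beta is (alpha_i * beta_j - alpha_j * beta_i). Collecting: alpha ∧ beta = (x - 3*z) dx ∧ dy + (-5*z) dx ∧ dz + (-3*x - 6*z) dy ∧ dz.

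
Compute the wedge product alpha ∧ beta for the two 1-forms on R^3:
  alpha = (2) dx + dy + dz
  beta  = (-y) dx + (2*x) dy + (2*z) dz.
alpha ∧ beta = (4*x + y) dx ∧ dy + (y + 4*z) dx ∧ dz + (-2*x + 2*z) dy ∧ dz

Distribute the wedge, using dx_i ∧ dx_j = -dx_j ∧ dx_i and dx_i ∧ dx_i = 0. For each pair (i, j) with i < j, the coefficient of dx_i ∧ dx_j in alpha ∧ beta is (alpha_i * beta_j - alpha_j * beta_i). Collecting: alpha ∧ beta = (4*x + y) dx ∧ dy + (y + 4*z) dx ∧ dz + (-2*x + 2*z) dy ∧ dz.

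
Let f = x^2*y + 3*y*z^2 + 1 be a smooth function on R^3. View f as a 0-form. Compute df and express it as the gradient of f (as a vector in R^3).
df = (2*x*y) dx + (x^2 + 3*z^2) dy + (6*y*z) dz; grad f = (2*x*y, x^2 + 3*z^2, 6*y*z)

For a 0-form f, d f = (∂f/∂x) dx + (∂f/∂y) dy + (∂f/∂z) dz. The components of the vector representation are exactly the entries of grad f in Cartesian coordinates:
  ∂f/∂x = 2*x*y
  ∂f/∂y = x^2 + 3*z^2
  ∂f/∂z = 6*y*z.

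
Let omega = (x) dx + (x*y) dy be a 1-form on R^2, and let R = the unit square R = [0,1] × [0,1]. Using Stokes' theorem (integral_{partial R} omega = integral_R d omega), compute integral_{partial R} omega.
integral_(partial R) omega = 1/2

Stokes: integral_partial_R omega = integral_R d omega with d omega = (∂Q/∂x - ∂P/∂y) dx ∧ dy.
  ∂Q/∂x = y
  ∂P/∂y = 0
  integrand = ∂Q/∂x - ∂P/∂y = y.
Integrating over R: integral_0^1 integral_0^1 (y) dx dy = 1/2.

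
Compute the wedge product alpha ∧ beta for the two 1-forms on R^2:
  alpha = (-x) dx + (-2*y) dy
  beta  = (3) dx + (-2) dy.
alpha ∧ beta = (2*x + 6*y) dx ∧ dy

Distribute the wedge, using dx_i ∧ dx_j = -dx_j ∧ dx_i and dx_i ∧ dx_i = 0. For each pair (i, j) with i < j, the coefficient of dx_i ∧ dx_j in alpha ∧ beta is (alpha_i * beta_j - alpha_j * beta_i). Collecting: alpha ∧ beta = (2*x + 6*y) dx ∧ dy.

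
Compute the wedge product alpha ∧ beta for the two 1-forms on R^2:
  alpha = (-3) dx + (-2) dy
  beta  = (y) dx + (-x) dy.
alpha ∧ beta = (3*x + 2*y) dx ∧ dy

Distribute the wedge, using dx_i ∧ dx_j = -dx_j ∧ dx_i and dx_i ∧ dx_i = 0. For each pair (i, j) with i < j, the coefficient of dx_i ∧ dx_j in alpha ∧ beta is (alpha_i * beta_j - alpha_j * beta_i). Collecting: alpha ∧ beta = (3*x + 2*y) dx ∧ dy.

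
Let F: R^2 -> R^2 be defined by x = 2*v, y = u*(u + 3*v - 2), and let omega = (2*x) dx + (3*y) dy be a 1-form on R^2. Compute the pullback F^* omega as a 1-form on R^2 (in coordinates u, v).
F^* omega = (3*u*(2*u^2 + 9*u*v - 6*u + 9*v^2 - 12*v + 4)) du + (9*u^3 + 27*u^2*v - 18*u^2 + 8*v) dv

Using F^*(f dg) = (f ∘ F) d(g ∘ F), substitute each coordinate x_i by F_i(u, v) in f_i, and replace dx_i by d F_i = (∂F_i/∂u) du + (∂F_i/∂v) dv.
  For the x component: f_1(F) = 4*v; d F_1 = (0) du + (2) dv
  For the y component: f_2(F) = 3*u*(u + 3*v - 2); d F_2 = (2*u + 3*v - 2) du + (3*u) dv
Combining and collecting du, dv coefficients:
  coeff of du: 3*u*(2*u^2 + 9*u*v - 6*u + 9*v^2 - 12*v + 4)
  coeff of dv: 9*u^3 + 27*u^2*v - 18*u^2 + 8*v
F^* omega = (3*u*(2*u^2 + 9*u*v - 6*u + 9*v^2 - 12*v + 4)) du + (9*u^3 + 27*u^2*v - 18*u^2 + 8*v) dv.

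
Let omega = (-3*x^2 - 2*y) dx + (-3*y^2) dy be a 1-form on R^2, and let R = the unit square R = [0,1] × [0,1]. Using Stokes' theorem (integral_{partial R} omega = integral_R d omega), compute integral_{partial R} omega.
integral_(partial R) omega = 2

Stokes: integral_partial_R omega = integral_R d omega with d omega = (∂Q/∂x - ∂P/∂y) dx ∧ dy.
  ∂Q/∂x = 0
  ∂P/∂y = -2
  integrand = ∂Q/∂x - ∂P/∂y = 2.
Integrating over R: integral_0^1 integral_0^1 (2) dx dy = 2.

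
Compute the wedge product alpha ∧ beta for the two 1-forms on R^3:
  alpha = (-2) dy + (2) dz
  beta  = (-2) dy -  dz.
alpha ∧ beta = (6) dy ∧ dz

Distribute the wedge, using dx_i ∧ dx_j = -dx_j ∧ dx_i and dx_i ∧ dx_i = 0. For each pair (i, j) with i < j, the coefficient of dx_i ∧ dx_j in alpha ∧ beta is (alpha_i * beta_j - alpha_j * beta_i). Collecting: alpha ∧ beta = (6) dy ∧ dz.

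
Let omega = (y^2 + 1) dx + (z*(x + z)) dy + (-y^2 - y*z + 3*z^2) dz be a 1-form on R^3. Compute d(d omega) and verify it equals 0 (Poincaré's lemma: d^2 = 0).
d(d omega) = 0

Step 1: d omega = sum_{i<j} (∂f_j/∂x_i - ∂f_i/∂x_j) dx_i ∧ dx_j:
  coeff of dx ∧ dy: -2*y + z
  coeff of dx ∧ dz: 0
  coeff of dy ∧ dz: -x - 2*y - 3*z
Step 2: Apply d again to each 2-form coefficient. The only possible 3-form in R^3 is dx ∧ dy ∧ dz, with coefficient
  ∂(coeff of dy∧dz)/∂x - ∂(coeff of dx∧dz)/∂y + ∂(coeff of dx∧dy)/∂z
  = ∂/∂x (-x - 2*y - 3*z) - ∂/∂y (0) + ∂/∂z (-2*y + z).
Each of these terms simplifies to sums of mixed partials that cancel in pairs. The result is 0 (by equality of mixed partials for smooth functions — Schwarz / Clairaut).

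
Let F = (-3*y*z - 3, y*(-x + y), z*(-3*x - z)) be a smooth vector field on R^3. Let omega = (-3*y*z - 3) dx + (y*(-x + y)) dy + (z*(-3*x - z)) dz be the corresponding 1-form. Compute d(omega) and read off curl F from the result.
d(omega) = (0) dy ∧ dz + (-3*y + 3*z) dz ∧ dx + (-y + 3*z) dx ∧ dy; curl F = (0, -3*y + 3*z, -y + 3*z)

d omega = sum_{i<j} (∂f_j/∂x_i - ∂f_i/∂x_j) dx_i ∧ dx_j. Under the identification (dy ∧ dz, dz ∧ dx, dx ∧ dy) ↔ (e_x, e_y, e_z), the coefficients are exactly the components of curl F. Compute:
  ∂R/∂y - ∂Q/∂z = (0) - (0) = 0
  ∂P/∂z - ∂R/∂x = (-3*y) - (-3*z) = -3*y + 3*z
  ∂Q/∂x - ∂P/∂y = (-y) - (-3*z) = -y + 3*z.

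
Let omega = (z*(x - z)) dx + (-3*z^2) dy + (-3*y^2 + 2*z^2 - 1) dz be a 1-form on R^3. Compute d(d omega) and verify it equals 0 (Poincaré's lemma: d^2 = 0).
d(d omega) = 0

Step 1: d omega = sum_{i<j} (∂f_j/∂x_i - ∂f_i/∂x_j) dx_i ∧ dx_j:
  coeff of dx ∧ dy: 0
  coeff of dx ∧ dz: -x + 2*z
  coeff of dy ∧ dz: -6*y + 6*z
Step 2: Apply d again to each 2-form coefficient. The only possible 3-form in R^3 is dx ∧ dy ∧ dz, with coefficient
  ∂(coeff of dy∧dz)/∂x - ∂(coeff of dx∧dz)/∂y + ∂(coeff of dx∧dy)/∂z
  = ∂/∂x (-6*y + 6*z) - ∂/∂y (-x + 2*z) + ∂/∂z (0).
Each of these terms simplifies to sums of mixed partials that cancel in pairs. The result is 0 (by equality of mixed partials for smooth functions — Schwarz / Clairaut).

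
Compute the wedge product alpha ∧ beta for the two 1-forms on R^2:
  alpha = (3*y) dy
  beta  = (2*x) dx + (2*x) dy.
alpha ∧ beta = (-6*x*y) dx ∧ dy

Distribute the wedge, using dx_i ∧ dx_j = -dx_j ∧ dx_i and dx_i ∧ dx_i = 0. For each pair (i, j) with i < j, the coefficient of dx_i ∧ dx_j in alpha ∧ beta is (alpha_i * beta_j - alpha_j * beta_i). Collecting: alpha ∧ beta = (-6*x*y) dx ∧ dy.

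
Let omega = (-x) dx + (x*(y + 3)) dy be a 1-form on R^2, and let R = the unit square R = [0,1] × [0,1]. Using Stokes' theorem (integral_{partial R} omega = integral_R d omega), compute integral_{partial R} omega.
integral_(partial R) omega = 7/2

Stokes: integral_partial_R omega = integral_R d omega with d omega = (∂Q/∂x - ∂P/∂y) dx ∧ dy.
  ∂Q/∂x = y + 3
  ∂P/∂y = 0
  integrand = ∂Q/∂x - ∂P/∂y = y + 3.
Integrating over R: integral_0^1 integral_0^1 (y + 3) dx dy = 7/2.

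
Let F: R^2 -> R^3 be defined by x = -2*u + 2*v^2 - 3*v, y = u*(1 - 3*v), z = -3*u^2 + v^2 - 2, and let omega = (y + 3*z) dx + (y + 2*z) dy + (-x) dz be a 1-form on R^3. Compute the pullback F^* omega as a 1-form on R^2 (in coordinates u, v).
F^* omega = (18*u^2*v + 21*u*v^2 - 18*u*v - u - 6*v^3 - 4*v^2 + 12*v + 8) du + (18*u^3 - 27*u^2*v + 24*u^2 - 18*u*v^2 + 17*u*v + 9*u + 8*v^3 - 3*v^2 - 24*v + 18) dv

Using F^*(f dg) = (f ∘ F) d(g ∘ F), substitute each coordinate x_i by F_i(u, v) in f_i, and replace dx_i by d F_i = (∂F_i/∂u) du + (∂F_i/∂v) dv.
  For the x component: f_1(F) = -9*u^2 - 3*u*v + u + 3*v^2 - 6; d F_1 = (-2) du + (4*v - 3) dv
  For the y component: f_2(F) = -6*u^2 - 3*u*v + u + 2*v^2 - 4; d F_2 = (1 - 3*v) du + (-3*u) dv
  For the z component: f_3(F) = 2*u - 2*v^2 + 3*v; d F_3 = (-6*u) du + (2*v) dv
Combining and collecting du, dv coefficients:
  coeff of du: 18*u^2*v + 21*u*v^2 - 18*u*v - u - 6*v^3 - 4*v^2 + 12*v + 8
  coeff of dv: 18*u^3 - 27*u^2*v + 24*u^2 - 18*u*v^2 + 17*u*v + 9*u + 8*v^3 - 3*v^2 - 24*v + 18
F^* omega = (18*u^2*v + 21*u*v^2 - 18*u*v - u - 6*v^3 - 4*v^2 + 12*v + 8) du + (18*u^3 - 27*u^2*v + 24*u^2 - 18*u*v^2 + 17*u*v + 9*u + 8*v^3 - 3*v^2 - 24*v + 18) dv.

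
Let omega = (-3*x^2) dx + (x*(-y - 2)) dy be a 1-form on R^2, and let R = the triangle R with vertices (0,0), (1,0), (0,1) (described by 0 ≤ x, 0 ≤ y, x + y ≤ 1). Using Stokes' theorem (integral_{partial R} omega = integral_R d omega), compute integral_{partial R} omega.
integral_(partial R) omega = -7/6

Stokes: integral_partial_R omega = integral_R d omega with d omega = (∂Q/∂x - ∂P/∂y) dx ∧ dy.
  ∂Q/∂x = -y - 2
  ∂P/∂y = 0
  integrand = ∂Q/∂x - ∂P/∂y = -y - 2.
Integrating over R: integral_0^1 integral_0^{1-x} (-y - 2) dy dx = -7/6.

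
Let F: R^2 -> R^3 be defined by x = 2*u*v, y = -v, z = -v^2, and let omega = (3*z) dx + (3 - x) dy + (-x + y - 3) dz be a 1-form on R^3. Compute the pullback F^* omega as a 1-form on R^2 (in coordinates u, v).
F^* omega = (-6*v^3) du + (-2*u*v^2 + 2*u*v + 2*v^2 + 6*v - 3) dv

Using F^*(f dg) = (f ∘ F) d(g ∘ F), substitute each coordinate x_i by F_i(u, v) in f_i, and replace dx_i by d F_i = (∂F_i/∂u) du + (∂F_i/∂v) dv.
  For the x component: f_1(F) = -3*v^2; d F_1 = (2*v) du + (2*u) dv
  For the y component: f_2(F) = -2*u*v + 3; d F_2 = (0) du + (-1) dv
  For the z component: f_3(F) = -2*u*v - v - 3; d F_3 = (0) du + (-2*v) dv
Combining and collecting du, dv coefficients:
  coeff of du: -6*v^3
  coeff of dv: -2*u*v^2 + 2*u*v + 2*v^2 + 6*v - 3
F^* omega = (-6*v^3) du + (-2*u*v^2 + 2*u*v + 2*v^2 + 6*v - 3) dv.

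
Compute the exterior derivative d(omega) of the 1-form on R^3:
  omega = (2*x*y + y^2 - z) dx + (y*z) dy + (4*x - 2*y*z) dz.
d(omega) = (-2*x - 2*y) dx ∧ dy + (5) dx ∧ dz + (-y - 2*z) dy ∧ dz

For a 1-form omega = sum_i f_i dx_i, the exterior derivative is
  d(omega) = sum_{i < j} (∂f_j/∂x_i - ∂f_i/∂x_j) dx_i ∧ dx_j.
  coefficient of dx ∧ dy: ∂f_2/∂x - ∂f_1/∂y = ∂(y*z)/∂x - ∂(2*x*y + y^2 - z)/∂y = -2*x - 2*y
  coefficient of dx ∧ dz: ∂f_3/∂x - ∂f_1/∂z = ∂(4*x - 2*y*z)/∂x - ∂(2*x*y + y^2 - z)/∂z = 5
  coefficient of dy ∧ dz: ∂f_3/∂y - ∂f_2/∂z = ∂(4*x - 2*y*z)/∂y - ∂(y*z)/∂z = -y - 2*z
Assembling: d(omega) = (-2*x - 2*y) dx ∧ dy + (5) dx ∧ dz + (-y - 2*z) dy ∧ dz.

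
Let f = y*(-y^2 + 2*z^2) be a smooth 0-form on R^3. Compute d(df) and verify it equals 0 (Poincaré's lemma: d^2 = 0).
d(df) = 0

Step 1: df = sum_i (∂f/∂x_i) dx_i = (0) dx + (-3*y^2 + 2*z^2) dy + (4*y*z) dz.
Step 2: Apply d again. Using the 1-form formula, the coefficient of dx ∧ dy in d(df) is ∂^2 f/∂x ∂y - ∂^2 f/∂y ∂x = (0) - (0) = 0 (equality of mixed partials for smooth f).
Similarly for dx ∧ dz and dy ∧ dz — all coefficients vanish. So d(df) = 0.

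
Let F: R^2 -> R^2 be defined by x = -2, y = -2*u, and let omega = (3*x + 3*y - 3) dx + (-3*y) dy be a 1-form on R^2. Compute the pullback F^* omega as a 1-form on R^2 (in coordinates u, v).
F^* omega = (-12*u) du

Using F^*(f dg) = (f ∘ F) d(g ∘ F), substitute each coordinate x_i by F_i(u, v) in f_i, and replace dx_i by d F_i = (∂F_i/∂u) du + (∂F_i/∂v) dv.
  For the x component: f_1(F) = -6*u - 9; d F_1 = (0) du + (0) dv
  For the y component: f_2(F) = 6*u; d F_2 = (-2) du + (0) dv
Combining and collecting du, dv coefficients:
  coeff of du: -12*u
  coeff of dv: 0
F^* omega = (-12*u) du.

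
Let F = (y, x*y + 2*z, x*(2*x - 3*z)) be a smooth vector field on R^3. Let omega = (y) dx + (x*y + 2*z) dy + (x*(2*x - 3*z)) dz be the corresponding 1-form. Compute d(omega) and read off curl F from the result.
d(omega) = (-2) dy ∧ dz + (-4*x + 3*z) dz ∧ dx + (y - 1) dx ∧ dy; curl F = (-2, -4*x + 3*z, y - 1)

d omega = sum_{i<j} (∂f_j/∂x_i - ∂f_i/∂x_j) dx_i ∧ dx_j. Under the identification (dy ∧ dz, dz ∧ dx, dx ∧ dy) ↔ (e_x, e_y, e_z), the coefficients are exactly the components of curl F. Compute:
  ∂R/∂y - ∂Q/∂z = (0) - (2) = -2
  ∂P/∂z - ∂R/∂x = (0) - (4*x - 3*z) = -4*x + 3*z
  ∂Q/∂x - ∂P/∂y = (y) - (1) = y - 1.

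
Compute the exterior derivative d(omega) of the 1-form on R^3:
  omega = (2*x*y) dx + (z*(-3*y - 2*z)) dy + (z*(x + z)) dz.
d(omega) = (-2*x) dx ∧ dy + (z) dx ∧ dz + (3*y + 4*z) dy ∧ dz

For a 1-form omega = sum_i f_i dx_i, the exterior derivative is
  d(omega) = sum_{i < j} (∂f_j/∂x_i - ∂f_i/∂x_j) dx_i ∧ dx_j.
  coefficient of dx ∧ dy: ∂f_2/∂x - ∂f_1/∂y = ∂(z*(-3*y - 2*z))/∂x - ∂(2*x*y)/∂y = -2*x
  coefficient of dx ∧ dz: ∂f_3/∂x - ∂f_1/∂z = ∂(z*(x + z))/∂x - ∂(2*x*y)/∂z = z
  coefficient of dy ∧ dz: ∂f_3/∂y - ∂f_2/∂z = ∂(z*(x + z))/∂y - ∂(z*(-3*y - 2*z))/∂z = 3*y + 4*z
Assembling: d(omega) = (-2*x) dx ∧ dy + (z) dx ∧ dz + (3*y + 4*z) dy ∧ dz.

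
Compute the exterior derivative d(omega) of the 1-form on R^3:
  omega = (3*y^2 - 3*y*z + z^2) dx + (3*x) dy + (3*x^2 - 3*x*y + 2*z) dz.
d(omega) = (-6*y + 3*z + 3) dx ∧ dy + (6*x - 2*z) dx ∧ dz + (-3*x) dy ∧ dz

For a 1-form omega = sum_i f_i dx_i, the exterior derivative is
  d(omega) = sum_{i < j} (∂f_j/∂x_i - ∂f_i/∂x_j) dx_i ∧ dx_j.
  coefficient of dx ∧ dy: ∂f_2/∂x - ∂f_1/∂y = ∂(3*x)/∂x - ∂(3*y^2 - 3*y*z + z^2)/∂y = -6*y + 3*z + 3
  coefficient of dx ∧ dz: ∂f_3/∂x - ∂f_1/∂z = ∂(3*x^2 - 3*x*y + 2*z)/∂x - ∂(3*y^2 - 3*y*z + z^2)/∂z = 6*x - 2*z
  coefficient of dy ∧ dz: ∂f_3/∂y - ∂f_2/∂z = ∂(3*x^2 - 3*x*y + 2*z)/∂y - ∂(3*x)/∂z = -3*x
Assembling: d(omega) = (-6*y + 3*z + 3) dx ∧ dy + (6*x - 2*z) dx ∧ dz + (-3*x) dy ∧ dz.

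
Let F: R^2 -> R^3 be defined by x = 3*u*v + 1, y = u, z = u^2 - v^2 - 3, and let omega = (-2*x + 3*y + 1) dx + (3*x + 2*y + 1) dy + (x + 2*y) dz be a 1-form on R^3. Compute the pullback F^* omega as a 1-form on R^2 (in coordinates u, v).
F^* omega = (6*u^2*v + 4*u^2 - 18*u*v^2 + 18*u*v + 4*u - 3*v + 4) du + (-18*u^2*v + 9*u^2 - 6*u*v^2 - 4*u*v - 3*u - 2*v) dv

Using F^*(f dg) = (f ∘ F) d(g ∘ F), substitute each coordinate x_i by F_i(u, v) in f_i, and replace dx_i by d F_i = (∂F_i/∂u) du + (∂F_i/∂v) dv.
  For the x component: f_1(F) = -6*u*v + 3*u - 1; d F_1 = (3*v) du + (3*u) dv
  For the y component: f_2(F) = 9*u*v + 2*u + 4; d F_2 = (1) du + (0) dv
  For the z component: f_3(F) = 3*u*v + 2*u + 1; d F_3 = (2*u) du + (-2*v) dv
Combining and collecting du, dv coefficients:
  coeff of du: 6*u^2*v + 4*u^2 - 18*u*v^2 + 18*u*v + 4*u - 3*v + 4
  coeff of dv: -18*u^2*v + 9*u^2 - 6*u*v^2 - 4*u*v - 3*u - 2*v
F^* omega = (6*u^2*v + 4*u^2 - 18*u*v^2 + 18*u*v + 4*u - 3*v + 4) du + (-18*u^2*v + 9*u^2 - 6*u*v^2 - 4*u*v - 3*u - 2*v) dv.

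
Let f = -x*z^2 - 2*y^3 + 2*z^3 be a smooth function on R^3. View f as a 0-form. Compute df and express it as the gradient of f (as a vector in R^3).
df = (-z^2) dx + (-6*y^2) dy + (2*z*(-x + 3*z)) dz; grad f = (-z^2, -6*y^2, 2*z*(-x + 3*z))

For a 0-form f, d f = (∂f/∂x) dx + (∂f/∂y) dy + (∂f/∂z) dz. The components of the vector representation are exactly the entries of grad f in Cartesian coordinates:
  ∂f/∂x = -z^2
  ∂f/∂y = -6*y^2
  ∂f/∂z = 2*z*(-x + 3*z).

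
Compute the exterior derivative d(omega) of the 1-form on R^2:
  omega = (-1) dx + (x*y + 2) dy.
d(omega) = (y) dx ∧ dy

For a 1-form omega = sum_i f_i dx_i, the exterior derivative is
  d(omega) = sum_{i < j} (∂f_j/∂x_i - ∂f_i/∂x_j) dx_i ∧ dx_j.
  coefficient of dx ∧ dy: ∂f_2/∂x - ∂f_1/∂y = ∂(x*y + 2)/∂x - ∂(-1)/∂y = y
Assembling: d(omega) = (y) dx ∧ dy.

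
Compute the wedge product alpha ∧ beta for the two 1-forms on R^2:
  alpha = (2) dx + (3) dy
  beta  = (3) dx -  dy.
alpha ∧ beta = (-11) dx ∧ dy

Distribute the wedge, using dx_i ∧ dx_j = -dx_j ∧ dx_i and dx_i ∧ dx_i = 0. For each pair (i, j) with i < j, the coefficient of dx_i ∧ dx_j in alpha ∧ beta is (alpha_i * beta_j - alpha_j * beta_i). Collecting: alpha ∧ beta = (-11) dx ∧ dy.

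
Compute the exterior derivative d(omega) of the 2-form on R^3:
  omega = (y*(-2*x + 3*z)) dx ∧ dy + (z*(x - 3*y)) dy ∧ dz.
d(omega) = (3*y + z) dx ∧ dy ∧ dz

For a 2-form omega = sum_{i<j} g_{ij} dx_i ∧ dx_j, the exterior derivative is
  d(omega) = sum_{i<j} d(g_{ij}) ∧ dx_i ∧ dx_j = sum_{i<j, k} (∂g_{ij}/∂x_k) dx_k ∧ dx_i ∧ dx_j.
Expand each term, using dx_k ∧ dx_i ∧ dx_j = sgn(permutation) dx_{(a)} ∧ dx_{(b)} ∧ dx_{(c)} with (a < b < c) sorted:
  d(y*(-2*x + 3*z)) includes (∂/∂z)(y*(-2*x + 3*z)) dz = (3*y) dz, which multiplied by dx ∧ dy gives (3*y) dx ∧ dy ∧ dz
  d(z*(x - 3*y)) includes (∂/∂x)(z*(x - 3*y)) dx = (z) dx, which multiplied by dy ∧ dz gives (z) dx ∧ dy ∧ dz
Collecting like 3-forms: d(omega) = (3*y + z) dx ∧ dy ∧ dz.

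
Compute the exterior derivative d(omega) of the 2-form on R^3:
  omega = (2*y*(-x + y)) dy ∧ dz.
d(omega) = (-2*y) dx ∧ dy ∧ dz

For a 2-form omega = sum_{i<j} g_{ij} dx_i ∧ dx_j, the exterior derivative is
  d(omega) = sum_{i<j} d(g_{ij}) ∧ dx_i ∧ dx_j = sum_{i<j, k} (∂g_{ij}/∂x_k) dx_k ∧ dx_i ∧ dx_j.
Expand each term, using dx_k ∧ dx_i ∧ dx_j = sgn(permutation) dx_{(a)} ∧ dx_{(b)} ∧ dx_{(c)} with (a < b < c) sorted:
  d(2*y*(-x + y)) includes (∂/∂x)(2*y*(-x + y)) dx = (-2*y) dx, which multiplied by dy ∧ dz gives (-2*y) dx ∧ dy ∧ dz
Collecting like 3-forms: d(omega) = (-2*y) dx ∧ dy ∧ dz.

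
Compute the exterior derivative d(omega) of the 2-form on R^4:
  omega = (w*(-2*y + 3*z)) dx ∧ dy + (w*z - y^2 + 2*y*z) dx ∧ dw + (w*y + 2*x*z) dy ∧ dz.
d(omega) = (3*w + 2*z) dx ∧ dy ∧ dz + (z) dx ∧ dy ∧ dw + (-w - 2*y) dx ∧ dz ∧ dw + (y) dy ∧ dz ∧ dw

For a 2-form omega = sum_{i<j} g_{ij} dx_i ∧ dx_j, the exterior derivative is
  d(omega) = sum_{i<j} d(g_{ij}) ∧ dx_i ∧ dx_j = sum_{i<j, k} (∂g_{ij}/∂x_k) dx_k ∧ dx_i ∧ dx_j.
Expand each term, using dx_k ∧ dx_i ∧ dx_j = sgn(permutation) dx_{(a)} ∧ dx_{(b)} ∧ dx_{(c)} with (a < b < c) sorted:
  d(w*(-2*y + 3*z)) includes (∂/∂z)(w*(-2*y + 3*z)) dz = (3*w) dz, which multiplied by dx ∧ dy gives (3*w) dx ∧ dy ∧ dz
  d(w*(-2*y + 3*z)) includes (∂/∂w)(w*(-2*y + 3*z)) dw = (-2*y + 3*z) dw, which multiplied by dx ∧ dy gives (-2*y + 3*z) dx ∧ dy ∧ dw
  d(w*z - y^2 + 2*y*z) includes (∂/∂y)(w*z - y^2 + 2*y*z) dy = (-2*y + 2*z) dy, which multiplied by dx ∧ dw gives (2*y - 2*z) dx ∧ dy ∧ dw
  d(w*z - y^2 + 2*y*z) includes (∂/∂z)(w*z - y^2 + 2*y*z) dz = (w + 2*y) dz, which multiplied by dx ∧ dw gives (-w - 2*y) dx ∧ dz ∧ dw
  d(w*y + 2*x*z) includes (∂/∂x)(w*y + 2*x*z) dx = (2*z) dx, which multiplied by dy ∧ dz gives (2*z) dx ∧ dy ∧ dz
  d(w*y + 2*x*z) includes (∂/∂w)(w*y + 2*x*z) dw = (y) dw, which multiplied by dy ∧ dz gives (y) dy ∧ dz ∧ dw
Collecting like 3-forms: d(omega) = (3*w + 2*z) dx ∧ dy ∧ dz + (z) dx ∧ dy ∧ dw + (-w - 2*y) dx ∧ dz ∧ dw + (y) dy ∧ dz ∧ dw.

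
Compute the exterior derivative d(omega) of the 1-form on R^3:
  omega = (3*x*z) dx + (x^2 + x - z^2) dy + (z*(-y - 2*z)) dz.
d(omega) = (2*x + 1) dx ∧ dy + (-3*x) dx ∧ dz + (z) dy ∧ dz

For a 1-form omega = sum_i f_i dx_i, the exterior derivative is
  d(omega) = sum_{i < j} (∂f_j/∂x_i - ∂f_i/∂x_j) dx_i ∧ dx_j.
  coefficient of dx ∧ dy: ∂f_2/∂x - ∂f_1/∂y = ∂(x^2 + x - z^2)/∂x - ∂(3*x*z)/∂y = 2*x + 1
  coefficient of dx ∧ dz: ∂f_3/∂x - ∂f_1/∂z = ∂(z*(-y - 2*z))/∂x - ∂(3*x*z)/∂z = -3*x
  coefficient of dy ∧ dz: ∂f_3/∂y - ∂f_2/∂z = ∂(z*(-y - 2*z))/∂y - ∂(x^2 + x - z^2)/∂z = z
Assembling: d(omega) = (2*x + 1) dx ∧ dy + (-3*x) dx ∧ dz + (z) dy ∧ dz.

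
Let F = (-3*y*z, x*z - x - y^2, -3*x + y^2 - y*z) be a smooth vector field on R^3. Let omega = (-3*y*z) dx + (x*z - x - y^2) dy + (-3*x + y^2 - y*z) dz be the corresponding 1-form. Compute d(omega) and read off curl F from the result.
d(omega) = (-x + 2*y - z) dy ∧ dz + (3 - 3*y) dz ∧ dx + (4*z - 1) dx ∧ dy; curl F = (-x + 2*y - z, 3 - 3*y, 4*z - 1)

d omega = sum_{i<j} (∂f_j/∂x_i - ∂f_i/∂x_j) dx_i ∧ dx_j. Under the identification (dy ∧ dz, dz ∧ dx, dx ∧ dy) ↔ (e_x, e_y, e_z), the coefficients are exactly the components of curl F. Compute:
  ∂R/∂y - ∂Q/∂z = (2*y - z) - (x) = -x + 2*y - z
  ∂P/∂z - ∂R/∂x = (-3*y) - (-3) = 3 - 3*y
  ∂Q/∂x - ∂P/∂y = (z - 1) - (-3*z) = 4*z - 1.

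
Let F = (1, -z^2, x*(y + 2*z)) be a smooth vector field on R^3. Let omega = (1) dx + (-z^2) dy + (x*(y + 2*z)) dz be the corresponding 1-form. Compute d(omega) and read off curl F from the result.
d(omega) = (x + 2*z) dy ∧ dz + (-y - 2*z) dz ∧ dx + (0) dx ∧ dy; curl F = (x + 2*z, -y - 2*z, 0)

d omega = sum_{i<j} (∂f_j/∂x_i - ∂f_i/∂x_j) dx_i ∧ dx_j. Under the identification (dy ∧ dz, dz ∧ dx, dx ∧ dy) ↔ (e_x, e_y, e_z), the coefficients are exactly the components of curl F. Compute:
  ∂R/∂y - ∂Q/∂z = (x) - (-2*z) = x + 2*z
  ∂P/∂z - ∂R/∂x = (0) - (y + 2*z) = -y - 2*z
  ∂Q/∂x - ∂P/∂y = (0) - (0) = 0.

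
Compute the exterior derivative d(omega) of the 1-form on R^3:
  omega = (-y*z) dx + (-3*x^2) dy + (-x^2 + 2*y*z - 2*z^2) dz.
d(omega) = (-6*x + z) dx ∧ dy + (-2*x + y) dx ∧ dz + (2*z) dy ∧ dz

For a 1-form omega = sum_i f_i dx_i, the exterior derivative is
  d(omega) = sum_{i < j} (∂f_j/∂x_i - ∂f_i/∂x_j) dx_i ∧ dx_j.
  coefficient of dx ∧ dy: ∂f_2/∂x - ∂f_1/∂y = ∂(-3*x^2)/∂x - ∂(-y*z)/∂y = -6*x + z
  coefficient of dx ∧ dz: ∂f_3/∂x - ∂f_1/∂z = ∂(-x^2 + 2*y*z - 2*z^2)/∂x - ∂(-y*z)/∂z = -2*x + y
  coefficient of dy ∧ dz: ∂f_3/∂y - ∂f_2/∂z = ∂(-x^2 + 2*y*z - 2*z^2)/∂y - ∂(-3*x^2)/∂z = 2*z
Assembling: d(omega) = (-6*x + z) dx ∧ dy + (-2*x + y) dx ∧ dz + (2*z) dy ∧ dz.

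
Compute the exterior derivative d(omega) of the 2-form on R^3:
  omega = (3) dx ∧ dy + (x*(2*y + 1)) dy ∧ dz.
d(omega) = (2*y + 1) dx ∧ dy ∧ dz

For a 2-form omega = sum_{i<j} g_{ij} dx_i ∧ dx_j, the exterior derivative is
  d(omega) = sum_{i<j} d(g_{ij}) ∧ dx_i ∧ dx_j = sum_{i<j, k} (∂g_{ij}/∂x_k) dx_k ∧ dx_i ∧ dx_j.
Expand each term, using dx_k ∧ dx_i ∧ dx_j = sgn(permutation) dx_{(a)} ∧ dx_{(b)} ∧ dx_{(c)} with (a < b < c) sorted:
  d(x*(2*y + 1)) includes (∂/∂x)(x*(2*y + 1)) dx = (2*y + 1) dx, which multiplied by dy ∧ dz gives (2*y + 1) dx ∧ dy ∧ dz
Collecting like 3-forms: d(omega) = (2*y + 1) dx ∧ dy ∧ dz.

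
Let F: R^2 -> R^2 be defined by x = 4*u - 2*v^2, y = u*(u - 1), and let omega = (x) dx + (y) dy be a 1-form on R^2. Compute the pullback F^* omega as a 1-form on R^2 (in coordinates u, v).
F^* omega = (2*u^3 - 3*u^2 + 17*u - 8*v^2) du + (8*v*(-2*u + v^2)) dv

Using F^*(f dg) = (f ∘ F) d(g ∘ F), substitute each coordinate x_i by F_i(u, v) in f_i, and replace dx_i by d F_i = (∂F_i/∂u) du + (∂F_i/∂v) dv.
  For the x component: f_1(F) = 4*u - 2*v^2; d F_1 = (4) du + (-4*v) dv
  For the y component: f_2(F) = u*(u - 1); d F_2 = (2*u - 1) du + (0) dv
Combining and collecting du, dv coefficients:
  coeff of du: 2*u^3 - 3*u^2 + 17*u - 8*v^2
  coeff of dv: 8*v*(-2*u + v^2)
F^* omega = (2*u^3 - 3*u^2 + 17*u - 8*v^2) du + (8*v*(-2*u + v^2)) dv.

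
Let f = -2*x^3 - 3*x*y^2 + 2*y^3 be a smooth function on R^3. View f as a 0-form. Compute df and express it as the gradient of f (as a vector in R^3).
df = (-6*x^2 - 3*y^2) dx + (6*y*(-x + y)) dy + (0) dz; grad f = (-6*x^2 - 3*y^2, 6*y*(-x + y), 0)

For a 0-form f, d f = (∂f/∂x) dx + (∂f/∂y) dy + (∂f/∂z) dz. The components of the vector representation are exactly the entries of grad f in Cartesian coordinates:
  ∂f/∂x = -6*x^2 - 3*y^2
  ∂f/∂y = 6*y*(-x + y)
  ∂f/∂z = 0.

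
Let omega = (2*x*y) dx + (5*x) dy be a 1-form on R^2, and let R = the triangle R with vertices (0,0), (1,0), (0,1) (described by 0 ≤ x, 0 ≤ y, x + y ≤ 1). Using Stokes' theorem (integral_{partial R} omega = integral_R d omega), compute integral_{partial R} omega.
integral_(partial R) omega = 13/6

Stokes: integral_partial_R omega = integral_R d omega with d omega = (∂Q/∂x - ∂P/∂y) dx ∧ dy.
  ∂Q/∂x = 5
  ∂P/∂y = 2*x
  integrand = ∂Q/∂x - ∂P/∂y = 5 - 2*x.
Integrating over R: integral_0^1 integral_0^{1-x} (5 - 2*x) dy dx = 13/6.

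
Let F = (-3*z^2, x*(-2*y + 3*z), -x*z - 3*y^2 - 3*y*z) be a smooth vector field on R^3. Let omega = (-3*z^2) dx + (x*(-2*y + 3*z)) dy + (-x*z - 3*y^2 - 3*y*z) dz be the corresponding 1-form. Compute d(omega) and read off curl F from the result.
d(omega) = (-3*x - 6*y - 3*z) dy ∧ dz + (-5*z) dz ∧ dx + (-2*y + 3*z) dx ∧ dy; curl F = (-3*x - 6*y - 3*z, -5*z, -2*y + 3*z)

d omega = sum_{i<j} (∂f_j/∂x_i - ∂f_i/∂x_j) dx_i ∧ dx_j. Under the identification (dy ∧ dz, dz ∧ dx, dx ∧ dy) ↔ (e_x, e_y, e_z), the coefficients are exactly the components of curl F. Compute:
  ∂R/∂y - ∂Q/∂z = (-6*y - 3*z) - (3*x) = -3*x - 6*y - 3*z
  ∂P/∂z - ∂R/∂x = (-6*z) - (-z) = -5*z
  ∂Q/∂x - ∂P/∂y = (-2*y + 3*z) - (0) = -2*y + 3*z.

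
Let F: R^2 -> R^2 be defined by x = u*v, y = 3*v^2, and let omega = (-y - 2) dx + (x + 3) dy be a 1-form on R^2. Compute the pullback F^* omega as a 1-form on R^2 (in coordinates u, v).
F^* omega = (v*(-3*v^2 - 2)) du + (3*u*v^2 - 2*u + 18*v) dv

Using F^*(f dg) = (f ∘ F) d(g ∘ F), substitute each coordinate x_i by F_i(u, v) in f_i, and replace dx_i by d F_i = (∂F_i/∂u) du + (∂F_i/∂v) dv.
  For the x component: f_1(F) = -3*v^2 - 2; d F_1 = (v) du + (u) dv
  For the y component: f_2(F) = u*v + 3; d F_2 = (0) du + (6*v) dv
Combining and collecting du, dv coefficients:
  coeff of du: v*(-3*v^2 - 2)
  coeff of dv: 3*u*v^2 - 2*u + 18*v
F^* omega = (v*(-3*v^2 - 2)) du + (3*u*v^2 - 2*u + 18*v) dv.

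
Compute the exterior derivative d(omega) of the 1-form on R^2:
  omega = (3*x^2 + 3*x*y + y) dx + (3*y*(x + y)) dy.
d(omega) = (-3*x + 3*y - 1) dx ∧ dy

For a 1-form omega = sum_i f_i dx_i, the exterior derivative is
  d(omega) = sum_{i < j} (∂f_j/∂x_i - ∂f_i/∂x_j) dx_i ∧ dx_j.
  coefficient of dx ∧ dy: ∂f_2/∂x - ∂f_1/∂y = ∂(3*y*(x + y))/∂x - ∂(3*x^2 + 3*x*y + y)/∂y = -3*x + 3*y - 1
Assembling: d(omega) = (-3*x + 3*y - 1) dx ∧ dy.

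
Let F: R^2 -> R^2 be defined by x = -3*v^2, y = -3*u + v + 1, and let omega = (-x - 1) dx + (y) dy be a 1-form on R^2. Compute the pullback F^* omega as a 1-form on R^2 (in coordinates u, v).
F^* omega = (9*u - 3*v - 3) du + (-3*u - 18*v^3 + 7*v + 1) dv

Using F^*(f dg) = (f ∘ F) d(g ∘ F), substitute each coordinate x_i by F_i(u, v) in f_i, and replace dx_i by d F_i = (∂F_i/∂u) du + (∂F_i/∂v) dv.
  For the x component: f_1(F) = 3*v^2 - 1; d F_1 = (0) du + (-6*v) dv
  For the y component: f_2(F) = -3*u + v + 1; d F_2 = (-3) du + (1) dv
Combining and collecting du, dv coefficients:
  coeff of du: 9*u - 3*v - 3
  coeff of dv: -3*u - 18*v^3 + 7*v + 1
F^* omega = (9*u - 3*v - 3) du + (-3*u - 18*v^3 + 7*v + 1) dv.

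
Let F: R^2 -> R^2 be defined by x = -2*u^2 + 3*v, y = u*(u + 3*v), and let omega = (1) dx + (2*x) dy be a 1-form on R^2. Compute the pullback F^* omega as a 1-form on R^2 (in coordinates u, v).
F^* omega = (-8*u^3 - 12*u^2*v + 12*u*v - 4*u + 18*v^2) du + (-12*u^3 + 18*u*v + 3) dv

Using F^*(f dg) = (f ∘ F) d(g ∘ F), substitute each coordinate x_i by F_i(u, v) in f_i, and replace dx_i by d F_i = (∂F_i/∂u) du + (∂F_i/∂v) dv.
  For the x component: f_1(F) = 1; d F_1 = (-4*u) du + (3) dv
  For the y component: f_2(F) = -4*u^2 + 6*v; d F_2 = (2*u + 3*v) du + (3*u) dv
Combining and collecting du, dv coefficients:
  coeff of du: -8*u^3 - 12*u^2*v + 12*u*v - 4*u + 18*v^2
  coeff of dv: -12*u^3 + 18*u*v + 3
F^* omega = (-8*u^3 - 12*u^2*v + 12*u*v - 4*u + 18*v^2) du + (-12*u^3 + 18*u*v + 3) dv.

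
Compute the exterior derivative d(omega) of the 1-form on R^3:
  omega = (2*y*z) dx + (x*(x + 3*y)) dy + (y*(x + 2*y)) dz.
d(omega) = (2*x + 3*y - 2*z) dx ∧ dy + (-y) dx ∧ dz + (x + 4*y) dy ∧ dz

For a 1-form omega = sum_i f_i dx_i, the exterior derivative is
  d(omega) = sum_{i < j} (∂f_j/∂x_i - ∂f_i/∂x_j) dx_i ∧ dx_j.
  coefficient of dx ∧ dy: ∂f_2/∂x - ∂f_1/∂y = ∂(x*(x + 3*y))/∂x - ∂(2*y*z)/∂y = 2*x + 3*y - 2*z
  coefficient of dx ∧ dz: ∂f_3/∂x - ∂f_1/∂z = ∂(y*(x + 2*y))/∂x - ∂(2*y*z)/∂z = -y
  coefficient of dy ∧ dz: ∂f_3/∂y - ∂f_2/∂z = ∂(y*(x + 2*y))/∂y - ∂(x*(x + 3*y))/∂z = x + 4*y
Assembling: d(omega) = (2*x + 3*y - 2*z) dx ∧ dy + (-y) dx ∧ dz + (x + 4*y) dy ∧ dz.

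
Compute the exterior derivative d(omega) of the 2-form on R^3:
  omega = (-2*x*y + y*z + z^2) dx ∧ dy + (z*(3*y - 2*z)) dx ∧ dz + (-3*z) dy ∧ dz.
d(omega) = (y - z) dx ∧ dy ∧ dz

For a 2-form omega = sum_{i<j} g_{ij} dx_i ∧ dx_j, the exterior derivative is
  d(omega) = sum_{i<j} d(g_{ij}) ∧ dx_i ∧ dx_j = sum_{i<j, k} (∂g_{ij}/∂x_k) dx_k ∧ dx_i ∧ dx_j.
Expand each term, using dx_k ∧ dx_i ∧ dx_j = sgn(permutation) dx_{(a)} ∧ dx_{(b)} ∧ dx_{(c)} with (a < b < c) sorted:
  d(-2*x*y + y*z + z^2) includes (∂/∂z)(-2*x*y + y*z + z^2) dz = (y + 2*z) dz, which multiplied by dx ∧ dy gives (y + 2*z) dx ∧ dy ∧ dz
  d(z*(3*y - 2*z)) includes (∂/∂y)(z*(3*y - 2*z)) dy = (3*z) dy, which multiplied by dx ∧ dz gives (-3*z) dx ∧ dy ∧ dz
Collecting like 3-forms: d(omega) = (y - z) dx ∧ dy ∧ dz.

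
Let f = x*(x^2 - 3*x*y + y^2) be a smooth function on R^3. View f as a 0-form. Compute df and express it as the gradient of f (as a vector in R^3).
df = (3*x^2 - 6*x*y + y^2) dx + (x*(-3*x + 2*y)) dy + (0) dz; grad f = (3*x^2 - 6*x*y + y^2, x*(-3*x + 2*y), 0)

For a 0-form f, d f = (∂f/∂x) dx + (∂f/∂y) dy + (∂f/∂z) dz. The components of the vector representation are exactly the entries of grad f in Cartesian coordinates:
  ∂f/∂x = 3*x^2 - 6*x*y + y^2
  ∂f/∂y = x*(-3*x + 2*y)
  ∂f/∂z = 0.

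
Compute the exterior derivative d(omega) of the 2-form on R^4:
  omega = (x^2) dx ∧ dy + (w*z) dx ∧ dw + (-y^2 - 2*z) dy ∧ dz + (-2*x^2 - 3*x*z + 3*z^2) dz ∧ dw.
d(omega) = (-w - 4*x - 3*z) dx ∧ dz ∧ dw

For a 2-form omega = sum_{i<j} g_{ij} dx_i ∧ dx_j, the exterior derivative is
  d(omega) = sum_{i<j} d(g_{ij}) ∧ dx_i ∧ dx_j = sum_{i<j, k} (∂g_{ij}/∂x_k) dx_k ∧ dx_i ∧ dx_j.
Expand each term, using dx_k ∧ dx_i ∧ dx_j = sgn(permutation) dx_{(a)} ∧ dx_{(b)} ∧ dx_{(c)} with (a < b < c) sorted:
  d(w*z) includes (∂/∂z)(w*z) dz = (w) dz, which multiplied by dx ∧ dw gives (-w) dx ∧ dz ∧ dw
  d(-2*x^2 - 3*x*z + 3*z^2) includes (∂/∂x)(-2*x^2 - 3*x*z + 3*z^2) dx = (-4*x - 3*z) dx, which multiplied by dz ∧ dw gives (-4*x - 3*z) dx ∧ dz ∧ dw
Collecting like 3-forms: d(omega) = (-w - 4*x - 3*z) dx ∧ dz ∧ dw.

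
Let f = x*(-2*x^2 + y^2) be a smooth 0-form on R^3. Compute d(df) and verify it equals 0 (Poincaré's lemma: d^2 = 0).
d(df) = 0

Step 1: df = sum_i (∂f/∂x_i) dx_i = (-6*x^2 + y^2) dx + (2*x*y) dy + (0) dz.
Step 2: Apply d again. Using the 1-form formula, the coefficient of dx ∧ dy in d(df) is ∂^2 f/∂x ∂y - ∂^2 f/∂y ∂x = (2*y) - (2*y) = 0 (equality of mixed partials for smooth f).
Similarly for dx ∧ dz and dy ∧ dz — all coefficients vanish. So d(df) = 0.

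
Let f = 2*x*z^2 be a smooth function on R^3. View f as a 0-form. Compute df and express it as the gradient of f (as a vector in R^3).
df = (2*z^2) dx + (0) dy + (4*x*z) dz; grad f = (2*z^2, 0, 4*x*z)

For a 0-form f, d f = (∂f/∂x) dx + (∂f/∂y) dy + (∂f/∂z) dz. The components of the vector representation are exactly the entries of grad f in Cartesian coordinates:
  ∂f/∂x = 2*z^2
  ∂f/∂y = 0
  ∂f/∂z = 4*x*z.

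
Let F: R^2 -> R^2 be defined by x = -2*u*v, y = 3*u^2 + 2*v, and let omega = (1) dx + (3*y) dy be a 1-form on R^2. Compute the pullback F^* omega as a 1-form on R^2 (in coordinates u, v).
F^* omega = (54*u^3 + 36*u*v - 2*v) du + (18*u^2 - 2*u + 12*v) dv

Using F^*(f dg) = (f ∘ F) d(g ∘ F), substitute each coordinate x_i by F_i(u, v) in f_i, and replace dx_i by d F_i = (∂F_i/∂u) du + (∂F_i/∂v) dv.
  For the x component: f_1(F) = 1; d F_1 = (-2*v) du + (-2*u) dv
  For the y component: f_2(F) = 9*u^2 + 6*v; d F_2 = (6*u) du + (2) dv
Combining and collecting du, dv coefficients:
  coeff of du: 54*u^3 + 36*u*v - 2*v
  coeff of dv: 18*u^2 - 2*u + 12*v
F^* omega = (54*u^3 + 36*u*v - 2*v) du + (18*u^2 - 2*u + 12*v) dv.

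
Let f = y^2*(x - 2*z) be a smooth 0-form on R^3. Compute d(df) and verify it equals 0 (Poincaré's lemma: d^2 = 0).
d(df) = 0

Step 1: df = sum_i (∂f/∂x_i) dx_i = (y^2) dx + (2*y*(x - 2*z)) dy + (-2*y^2) dz.
Step 2: Apply d again. Using the 1-form formula, the coefficient of dx ∧ dy in d(df) is ∂^2 f/∂x ∂y - ∂^2 f/∂y ∂x = (2*y) - (2*y) = 0 (equality of mixed partials for smooth f).
Similarly for dx ∧ dz and dy ∧ dz — all coefficients vanish. So d(df) = 0.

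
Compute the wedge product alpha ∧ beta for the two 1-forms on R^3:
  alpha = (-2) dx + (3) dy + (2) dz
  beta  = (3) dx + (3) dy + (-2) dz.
alpha ∧ beta = (-15) dx ∧ dy + (-2) dx ∧ dz + (-12) dy ∧ dz

Distribute the wedge, using dx_i ∧ dx_j = -dx_j ∧ dx_i and dx_i ∧ dx_i = 0. For each pair (i, j) with i < j, the coefficient of dx_i ∧ dx_j in alpha ∧ beta is (alpha_i * beta_j - alpha_j * beta_i). Collecting: alpha ∧ beta = (-15) dx ∧ dy + (-2) dx ∧ dz + (-12) dy ∧ dz.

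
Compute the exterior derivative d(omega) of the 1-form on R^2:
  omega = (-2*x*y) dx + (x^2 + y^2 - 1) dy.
d(omega) = (4*x) dx ∧ dy

For a 1-form omega = sum_i f_i dx_i, the exterior derivative is
  d(omega) = sum_{i < j} (∂f_j/∂x_i - ∂f_i/∂x_j) dx_i ∧ dx_j.
  coefficient of dx ∧ dy: ∂f_2/∂x - ∂f_1/∂y = ∂(x^2 + y^2 - 1)/∂x - ∂(-2*x*y)/∂y = 4*x
Assembling: d(omega) = (4*x) dx ∧ dy.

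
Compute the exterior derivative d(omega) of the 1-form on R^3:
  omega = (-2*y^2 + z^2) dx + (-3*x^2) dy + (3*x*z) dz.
d(omega) = (-6*x + 4*y) dx ∧ dy + (z) dx ∧ dz

For a 1-form omega = sum_i f_i dx_i, the exterior derivative is
  d(omega) = sum_{i < j} (∂f_j/∂x_i - ∂f_i/∂x_j) dx_i ∧ dx_j.
  coefficient of dx ∧ dy: ∂f_2/∂x - ∂f_1/∂y = ∂(-3*x^2)/∂x - ∂(-2*y^2 + z^2)/∂y = -6*x + 4*y
  coefficient of dx ∧ dz: ∂f_3/∂x - ∂f_1/∂z = ∂(3*x*z)/∂x - ∂(-2*y^2 + z^2)/∂z = z
Assembling: d(omega) = (-6*x + 4*y) dx ∧ dy + (z) dx ∧ dz.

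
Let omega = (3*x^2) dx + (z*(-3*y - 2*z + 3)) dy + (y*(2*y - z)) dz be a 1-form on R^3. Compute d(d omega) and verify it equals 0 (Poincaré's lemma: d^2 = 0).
d(d omega) = 0

Step 1: d omega = sum_{i<j} (∂f_j/∂x_i - ∂f_i/∂x_j) dx_i ∧ dx_j:
  coeff of dx ∧ dy: 0
  coeff of dx ∧ dz: 0
  coeff of dy ∧ dz: 7*y + 3*z - 3
Step 2: Apply d again to each 2-form coefficient. The only possible 3-form in R^3 is dx ∧ dy ∧ dz, with coefficient
  ∂(coeff of dy∧dz)/∂x - ∂(coeff of dx∧dz)/∂y + ∂(coeff of dx∧dy)/∂z
  = ∂/∂x (7*y + 3*z - 3) - ∂/∂y (0) + ∂/∂z (0).
Each of these terms simplifies to sums of mixed partials that cancel in pairs. The result is 0 (by equality of mixed partials for smooth functions — Schwarz / Clairaut).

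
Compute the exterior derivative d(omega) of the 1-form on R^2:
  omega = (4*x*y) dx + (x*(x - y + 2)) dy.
d(omega) = (-2*x - y + 2) dx ∧ dy

For a 1-form omega = sum_i f_i dx_i, the exterior derivative is
  d(omega) = sum_{i < j} (∂f_j/∂x_i - ∂f_i/∂x_j) dx_i ∧ dx_j.
  coefficient of dx ∧ dy: ∂f_2/∂x - ∂f_1/∂y = ∂(x*(x - y + 2))/∂x - ∂(4*x*y)/∂y = -2*x - y + 2
Assembling: d(omega) = (-2*x - y + 2) dx ∧ dy.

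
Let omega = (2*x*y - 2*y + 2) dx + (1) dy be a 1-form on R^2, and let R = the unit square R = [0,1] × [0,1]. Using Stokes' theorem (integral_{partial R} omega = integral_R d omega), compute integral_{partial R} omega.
integral_(partial R) omega = 1

Stokes: integral_partial_R omega = integral_R d omega with d omega = (∂Q/∂x - ∂P/∂y) dx ∧ dy.
  ∂Q/∂x = 0
  ∂P/∂y = 2*x - 2
  integrand = ∂Q/∂x - ∂P/∂y = 2 - 2*x.
Integrating over R: integral_0^1 integral_0^1 (2 - 2*x) dx dy = 1.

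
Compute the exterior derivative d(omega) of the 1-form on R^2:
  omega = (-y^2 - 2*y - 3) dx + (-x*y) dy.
d(omega) = (y + 2) dx ∧ dy

For a 1-form omega = sum_i f_i dx_i, the exterior derivative is
  d(omega) = sum_{i < j} (∂f_j/∂x_i - ∂f_i/∂x_j) dx_i ∧ dx_j.
  coefficient of dx ∧ dy: ∂f_2/∂x - ∂f_1/∂y = ∂(-x*y)/∂x - ∂(-y^2 - 2*y - 3)/∂y = y + 2
Assembling: d(omega) = (y + 2) dx ∧ dy.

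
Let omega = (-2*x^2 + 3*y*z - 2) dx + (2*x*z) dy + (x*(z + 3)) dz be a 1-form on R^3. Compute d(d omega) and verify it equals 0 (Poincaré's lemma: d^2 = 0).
d(d omega) = 0

Step 1: d omega = sum_{i<j} (∂f_j/∂x_i - ∂f_i/∂x_j) dx_i ∧ dx_j:
  coeff of dx ∧ dy: -z
  coeff of dx ∧ dz: -3*y + z + 3
  coeff of dy ∧ dz: -2*x
Step 2: Apply d again to each 2-form coefficient. The only possible 3-form in R^3 is dx ∧ dy ∧ dz, with coefficient
  ∂(coeff of dy∧dz)/∂x - ∂(coeff of dx∧dz)/∂y + ∂(coeff of dx∧dy)/∂z
  = ∂/∂x (-2*x) - ∂/∂y (-3*y + z + 3) + ∂/∂z (-z).
Each of these terms simplifies to sums of mixed partials that cancel in pairs. The result is 0 (by equality of mixed partials for smooth functions — Schwarz / Clairaut).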